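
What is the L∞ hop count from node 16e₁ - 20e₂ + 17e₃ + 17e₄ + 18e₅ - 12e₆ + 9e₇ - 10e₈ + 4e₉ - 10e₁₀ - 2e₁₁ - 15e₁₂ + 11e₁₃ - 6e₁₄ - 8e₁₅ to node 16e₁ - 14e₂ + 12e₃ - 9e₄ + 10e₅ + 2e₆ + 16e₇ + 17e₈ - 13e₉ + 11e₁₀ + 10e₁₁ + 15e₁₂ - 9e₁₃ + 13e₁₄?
30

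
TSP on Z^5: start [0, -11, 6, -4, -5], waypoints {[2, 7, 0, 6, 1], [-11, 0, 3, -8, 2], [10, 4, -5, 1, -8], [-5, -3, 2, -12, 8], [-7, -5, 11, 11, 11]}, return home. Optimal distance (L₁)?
216
(one optimal route: (0, -11, 6, -4, -5) → (-11, 0, 3, -8, 2) → (-5, -3, 2, -12, 8) → (-7, -5, 11, 11, 11) → (2, 7, 0, 6, 1) → (10, 4, -5, 1, -8) → (0, -11, 6, -4, -5))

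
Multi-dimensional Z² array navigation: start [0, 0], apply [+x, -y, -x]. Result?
(0, -1)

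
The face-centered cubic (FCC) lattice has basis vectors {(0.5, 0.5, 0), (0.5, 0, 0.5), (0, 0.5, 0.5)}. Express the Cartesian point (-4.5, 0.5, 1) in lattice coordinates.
-5b₁ - 4b₂ + 6b₃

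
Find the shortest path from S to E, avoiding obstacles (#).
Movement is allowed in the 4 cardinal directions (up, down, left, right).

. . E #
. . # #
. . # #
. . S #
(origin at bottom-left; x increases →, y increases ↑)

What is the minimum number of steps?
5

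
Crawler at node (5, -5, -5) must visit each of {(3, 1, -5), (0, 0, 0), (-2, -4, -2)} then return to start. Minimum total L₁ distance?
36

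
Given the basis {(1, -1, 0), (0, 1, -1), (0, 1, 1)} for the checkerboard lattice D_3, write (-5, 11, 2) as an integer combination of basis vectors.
-5b₁ + 2b₂ + 4b₃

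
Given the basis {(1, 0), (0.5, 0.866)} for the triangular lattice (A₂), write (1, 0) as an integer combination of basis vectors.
b₁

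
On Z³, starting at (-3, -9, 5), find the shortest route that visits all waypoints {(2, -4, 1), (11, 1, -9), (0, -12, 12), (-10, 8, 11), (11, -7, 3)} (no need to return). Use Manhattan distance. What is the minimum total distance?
112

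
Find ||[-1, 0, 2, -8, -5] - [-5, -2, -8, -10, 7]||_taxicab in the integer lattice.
30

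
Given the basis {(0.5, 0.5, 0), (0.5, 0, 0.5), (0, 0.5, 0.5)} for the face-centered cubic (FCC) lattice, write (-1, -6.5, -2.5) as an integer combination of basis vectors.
-5b₁ + 3b₂ - 8b₃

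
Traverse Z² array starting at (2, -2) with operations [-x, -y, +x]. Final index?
(2, -3)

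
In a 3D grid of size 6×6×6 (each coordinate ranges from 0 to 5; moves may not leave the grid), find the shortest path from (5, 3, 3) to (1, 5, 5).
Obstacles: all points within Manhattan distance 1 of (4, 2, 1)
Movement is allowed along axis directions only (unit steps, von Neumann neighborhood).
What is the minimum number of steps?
8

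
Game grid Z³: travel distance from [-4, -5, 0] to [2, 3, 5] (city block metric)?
19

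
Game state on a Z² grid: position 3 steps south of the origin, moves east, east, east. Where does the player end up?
(3, -3)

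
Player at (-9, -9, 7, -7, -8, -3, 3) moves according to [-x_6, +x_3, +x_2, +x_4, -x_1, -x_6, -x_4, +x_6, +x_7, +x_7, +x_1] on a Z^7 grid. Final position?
(-9, -8, 8, -7, -8, -4, 5)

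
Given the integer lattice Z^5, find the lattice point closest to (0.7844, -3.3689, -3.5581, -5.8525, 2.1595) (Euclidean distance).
(1, -3, -4, -6, 2)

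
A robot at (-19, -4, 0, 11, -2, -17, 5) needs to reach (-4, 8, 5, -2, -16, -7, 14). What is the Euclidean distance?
30.6594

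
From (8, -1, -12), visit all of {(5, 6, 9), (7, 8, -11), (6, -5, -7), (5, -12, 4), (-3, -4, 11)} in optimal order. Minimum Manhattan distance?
91
(one optimal route: (8, -1, -12) → (7, 8, -11) → (6, -5, -7) → (5, -12, 4) → (5, 6, 9) → (-3, -4, 11))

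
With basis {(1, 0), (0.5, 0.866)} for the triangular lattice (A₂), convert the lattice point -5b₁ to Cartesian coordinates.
(-5, 0)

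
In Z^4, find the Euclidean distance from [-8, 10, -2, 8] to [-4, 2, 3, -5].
16.5529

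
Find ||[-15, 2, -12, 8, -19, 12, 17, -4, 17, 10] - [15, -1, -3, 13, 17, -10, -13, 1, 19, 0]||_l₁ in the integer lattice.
152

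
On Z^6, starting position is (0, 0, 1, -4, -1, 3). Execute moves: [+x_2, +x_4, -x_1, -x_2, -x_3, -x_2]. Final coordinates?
(-1, -1, 0, -3, -1, 3)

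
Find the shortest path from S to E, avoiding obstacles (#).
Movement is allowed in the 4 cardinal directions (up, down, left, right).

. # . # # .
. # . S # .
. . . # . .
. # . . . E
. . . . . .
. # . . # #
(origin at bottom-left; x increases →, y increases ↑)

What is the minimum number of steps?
6
(one shortest path: (3, 4) → (2, 4) → (2, 3) → (2, 2) → (3, 2) → (4, 2) → (5, 2))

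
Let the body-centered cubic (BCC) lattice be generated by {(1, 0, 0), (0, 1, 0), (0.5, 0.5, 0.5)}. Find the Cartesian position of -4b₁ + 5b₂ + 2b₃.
(-3, 6, 1)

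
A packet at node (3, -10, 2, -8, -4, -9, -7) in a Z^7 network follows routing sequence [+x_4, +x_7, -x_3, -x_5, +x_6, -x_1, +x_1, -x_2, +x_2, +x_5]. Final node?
(3, -10, 1, -7, -4, -8, -6)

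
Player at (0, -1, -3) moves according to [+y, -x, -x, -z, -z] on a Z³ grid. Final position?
(-2, 0, -5)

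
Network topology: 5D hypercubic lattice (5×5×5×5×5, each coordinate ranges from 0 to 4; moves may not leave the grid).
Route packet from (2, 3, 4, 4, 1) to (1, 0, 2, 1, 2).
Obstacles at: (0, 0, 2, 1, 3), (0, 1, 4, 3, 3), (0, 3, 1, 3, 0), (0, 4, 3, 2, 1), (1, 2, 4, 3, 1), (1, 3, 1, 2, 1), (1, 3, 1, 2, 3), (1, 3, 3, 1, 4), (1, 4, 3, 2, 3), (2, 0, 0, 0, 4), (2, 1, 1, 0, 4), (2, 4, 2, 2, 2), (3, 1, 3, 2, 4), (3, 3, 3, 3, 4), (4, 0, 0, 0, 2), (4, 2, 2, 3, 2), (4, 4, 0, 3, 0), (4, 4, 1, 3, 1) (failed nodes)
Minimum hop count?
10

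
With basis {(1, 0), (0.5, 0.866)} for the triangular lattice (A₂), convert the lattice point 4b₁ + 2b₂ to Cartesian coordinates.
(5, 1.732)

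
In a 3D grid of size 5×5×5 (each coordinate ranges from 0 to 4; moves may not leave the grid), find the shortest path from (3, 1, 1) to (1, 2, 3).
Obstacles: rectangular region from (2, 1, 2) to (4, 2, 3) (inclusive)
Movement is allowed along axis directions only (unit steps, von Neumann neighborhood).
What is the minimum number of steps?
5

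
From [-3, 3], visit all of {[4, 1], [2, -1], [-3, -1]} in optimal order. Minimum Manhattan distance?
13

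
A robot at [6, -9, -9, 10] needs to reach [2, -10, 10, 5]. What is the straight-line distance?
20.0749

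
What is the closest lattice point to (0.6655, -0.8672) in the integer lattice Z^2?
(1, -1)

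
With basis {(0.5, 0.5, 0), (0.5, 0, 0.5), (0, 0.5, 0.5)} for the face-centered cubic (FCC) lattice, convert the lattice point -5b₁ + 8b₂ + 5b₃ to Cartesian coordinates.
(1.5, 0, 6.5)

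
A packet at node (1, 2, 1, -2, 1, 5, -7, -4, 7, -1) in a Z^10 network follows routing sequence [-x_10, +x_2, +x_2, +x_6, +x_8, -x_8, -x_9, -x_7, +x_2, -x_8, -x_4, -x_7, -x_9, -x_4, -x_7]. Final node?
(1, 5, 1, -4, 1, 6, -10, -5, 5, -2)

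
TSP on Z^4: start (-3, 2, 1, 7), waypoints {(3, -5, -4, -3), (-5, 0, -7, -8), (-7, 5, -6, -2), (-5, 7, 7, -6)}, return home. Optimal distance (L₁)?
110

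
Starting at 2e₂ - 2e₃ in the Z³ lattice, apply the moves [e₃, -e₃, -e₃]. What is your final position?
(0, 2, -3)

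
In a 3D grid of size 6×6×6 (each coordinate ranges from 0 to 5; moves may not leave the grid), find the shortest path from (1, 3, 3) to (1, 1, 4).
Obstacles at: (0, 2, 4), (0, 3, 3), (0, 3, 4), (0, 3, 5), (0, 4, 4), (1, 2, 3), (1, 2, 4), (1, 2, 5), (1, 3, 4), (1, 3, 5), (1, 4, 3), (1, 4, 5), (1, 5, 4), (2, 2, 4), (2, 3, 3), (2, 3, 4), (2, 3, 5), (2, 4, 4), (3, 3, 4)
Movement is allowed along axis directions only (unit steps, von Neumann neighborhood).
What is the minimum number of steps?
5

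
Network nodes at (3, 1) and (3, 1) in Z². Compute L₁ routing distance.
0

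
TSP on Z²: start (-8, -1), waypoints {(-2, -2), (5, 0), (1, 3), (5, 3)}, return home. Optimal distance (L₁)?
36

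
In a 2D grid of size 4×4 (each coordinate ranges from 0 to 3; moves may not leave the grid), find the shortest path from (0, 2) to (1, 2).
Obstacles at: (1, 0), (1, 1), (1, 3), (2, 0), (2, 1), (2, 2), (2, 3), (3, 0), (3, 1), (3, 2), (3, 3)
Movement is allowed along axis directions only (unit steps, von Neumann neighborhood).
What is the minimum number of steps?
1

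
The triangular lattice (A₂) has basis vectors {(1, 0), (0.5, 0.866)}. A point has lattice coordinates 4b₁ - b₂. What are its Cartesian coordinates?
(3.5, -0.866)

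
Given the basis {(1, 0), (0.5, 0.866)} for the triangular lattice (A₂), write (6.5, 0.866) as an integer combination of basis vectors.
6b₁ + b₂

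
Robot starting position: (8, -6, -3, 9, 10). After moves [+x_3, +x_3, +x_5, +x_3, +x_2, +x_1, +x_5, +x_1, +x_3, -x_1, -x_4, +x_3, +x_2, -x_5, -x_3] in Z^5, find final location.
(9, -4, 1, 8, 11)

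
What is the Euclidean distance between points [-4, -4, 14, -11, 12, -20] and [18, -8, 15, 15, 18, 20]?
53.0377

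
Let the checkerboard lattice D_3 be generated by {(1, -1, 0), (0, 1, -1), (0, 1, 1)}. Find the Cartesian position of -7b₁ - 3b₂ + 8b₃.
(-7, 12, 11)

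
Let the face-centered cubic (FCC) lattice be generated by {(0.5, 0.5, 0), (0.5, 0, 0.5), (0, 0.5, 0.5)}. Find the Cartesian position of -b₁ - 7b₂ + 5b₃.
(-4, 2, -1)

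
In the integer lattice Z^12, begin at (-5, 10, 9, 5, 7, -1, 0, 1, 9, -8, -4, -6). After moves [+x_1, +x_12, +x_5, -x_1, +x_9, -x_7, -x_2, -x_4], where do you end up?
(-5, 9, 9, 4, 8, -1, -1, 1, 10, -8, -4, -5)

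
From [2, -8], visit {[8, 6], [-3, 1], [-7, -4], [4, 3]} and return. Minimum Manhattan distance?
58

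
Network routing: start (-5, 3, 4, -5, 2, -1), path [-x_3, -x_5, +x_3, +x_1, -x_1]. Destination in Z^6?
(-5, 3, 4, -5, 1, -1)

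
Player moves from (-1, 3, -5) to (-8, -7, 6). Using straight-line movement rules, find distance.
16.4317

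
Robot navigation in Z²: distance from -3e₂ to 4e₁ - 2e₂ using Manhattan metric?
5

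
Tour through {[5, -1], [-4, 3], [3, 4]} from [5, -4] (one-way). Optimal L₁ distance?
18
(one optimal route: (5, -4) → (5, -1) → (3, 4) → (-4, 3))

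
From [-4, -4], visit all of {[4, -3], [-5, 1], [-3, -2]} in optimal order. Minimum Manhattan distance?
19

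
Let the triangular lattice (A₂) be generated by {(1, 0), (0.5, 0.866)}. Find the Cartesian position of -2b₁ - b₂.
(-2.5, -0.866)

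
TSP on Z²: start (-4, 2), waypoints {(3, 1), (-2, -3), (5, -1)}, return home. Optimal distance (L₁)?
28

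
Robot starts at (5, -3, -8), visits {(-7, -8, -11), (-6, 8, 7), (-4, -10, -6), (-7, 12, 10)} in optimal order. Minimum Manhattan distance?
71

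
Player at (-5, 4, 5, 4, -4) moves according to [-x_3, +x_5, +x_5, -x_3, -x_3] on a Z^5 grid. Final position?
(-5, 4, 2, 4, -2)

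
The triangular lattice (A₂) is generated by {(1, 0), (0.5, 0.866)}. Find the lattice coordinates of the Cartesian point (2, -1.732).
3b₁ - 2b₂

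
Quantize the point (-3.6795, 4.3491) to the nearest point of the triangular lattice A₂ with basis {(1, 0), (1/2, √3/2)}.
(-3.5, 4.33)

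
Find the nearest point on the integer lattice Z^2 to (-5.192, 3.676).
(-5, 4)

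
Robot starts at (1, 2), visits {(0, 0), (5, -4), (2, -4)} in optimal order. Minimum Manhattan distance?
12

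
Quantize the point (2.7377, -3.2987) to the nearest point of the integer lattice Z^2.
(3, -3)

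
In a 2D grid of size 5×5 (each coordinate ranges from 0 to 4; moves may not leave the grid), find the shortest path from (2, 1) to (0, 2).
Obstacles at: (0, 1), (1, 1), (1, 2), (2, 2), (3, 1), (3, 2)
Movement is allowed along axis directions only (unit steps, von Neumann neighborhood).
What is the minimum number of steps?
11
(one shortest path: (2, 1) → (2, 0) → (3, 0) → (4, 0) → (4, 1) → (4, 2) → (4, 3) → (3, 3) → (2, 3) → (1, 3) → (0, 3) → (0, 2))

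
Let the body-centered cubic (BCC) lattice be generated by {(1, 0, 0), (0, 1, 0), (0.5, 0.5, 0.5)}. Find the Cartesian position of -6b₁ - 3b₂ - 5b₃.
(-8.5, -5.5, -2.5)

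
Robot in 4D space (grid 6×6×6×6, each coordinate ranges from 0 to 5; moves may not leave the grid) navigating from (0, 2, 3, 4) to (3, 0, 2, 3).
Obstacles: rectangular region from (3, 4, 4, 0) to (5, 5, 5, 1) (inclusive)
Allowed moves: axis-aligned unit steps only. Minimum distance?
7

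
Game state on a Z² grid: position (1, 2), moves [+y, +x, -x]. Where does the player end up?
(1, 3)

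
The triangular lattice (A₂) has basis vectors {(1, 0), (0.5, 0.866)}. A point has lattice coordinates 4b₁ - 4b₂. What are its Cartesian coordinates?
(2, -3.464)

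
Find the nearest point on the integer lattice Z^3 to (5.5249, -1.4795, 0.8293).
(6, -1, 1)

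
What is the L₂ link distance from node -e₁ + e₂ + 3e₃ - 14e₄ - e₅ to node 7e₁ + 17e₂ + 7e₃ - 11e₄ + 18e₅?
26.5707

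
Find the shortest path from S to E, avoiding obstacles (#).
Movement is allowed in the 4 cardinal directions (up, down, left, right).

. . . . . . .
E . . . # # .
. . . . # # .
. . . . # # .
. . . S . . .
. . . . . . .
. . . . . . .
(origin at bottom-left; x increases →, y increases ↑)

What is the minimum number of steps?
6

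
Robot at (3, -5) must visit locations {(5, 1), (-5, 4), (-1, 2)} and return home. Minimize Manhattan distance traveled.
38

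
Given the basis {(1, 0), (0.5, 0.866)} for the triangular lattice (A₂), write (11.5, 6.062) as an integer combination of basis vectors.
8b₁ + 7b₂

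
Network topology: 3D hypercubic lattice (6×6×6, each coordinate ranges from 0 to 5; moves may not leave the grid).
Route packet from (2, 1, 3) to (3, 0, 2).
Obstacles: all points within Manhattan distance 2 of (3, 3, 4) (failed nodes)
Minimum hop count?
3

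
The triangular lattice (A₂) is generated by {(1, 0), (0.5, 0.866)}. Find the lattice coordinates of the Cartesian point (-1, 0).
-b₁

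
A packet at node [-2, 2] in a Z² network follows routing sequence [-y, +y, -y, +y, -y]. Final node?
(-2, 1)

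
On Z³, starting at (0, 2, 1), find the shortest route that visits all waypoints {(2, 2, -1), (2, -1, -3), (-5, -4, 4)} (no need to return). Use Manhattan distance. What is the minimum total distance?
26
(one optimal route: (0, 2, 1) → (2, 2, -1) → (2, -1, -3) → (-5, -4, 4))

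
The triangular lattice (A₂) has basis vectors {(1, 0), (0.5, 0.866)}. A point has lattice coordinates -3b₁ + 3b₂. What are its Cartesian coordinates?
(-1.5, 2.598)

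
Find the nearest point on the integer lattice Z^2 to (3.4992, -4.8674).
(3, -5)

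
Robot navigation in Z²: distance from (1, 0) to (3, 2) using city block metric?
4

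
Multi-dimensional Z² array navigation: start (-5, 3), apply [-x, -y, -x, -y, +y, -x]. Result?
(-8, 2)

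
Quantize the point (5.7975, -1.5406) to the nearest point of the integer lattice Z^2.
(6, -2)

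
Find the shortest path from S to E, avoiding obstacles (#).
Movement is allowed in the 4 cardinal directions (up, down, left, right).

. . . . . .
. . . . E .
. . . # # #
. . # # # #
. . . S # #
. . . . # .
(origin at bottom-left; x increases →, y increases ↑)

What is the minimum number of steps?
8
(one shortest path: (3, 1) → (2, 1) → (1, 1) → (1, 2) → (1, 3) → (2, 3) → (2, 4) → (3, 4) → (4, 4))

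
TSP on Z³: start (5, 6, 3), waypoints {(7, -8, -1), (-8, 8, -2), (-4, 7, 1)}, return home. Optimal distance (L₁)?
72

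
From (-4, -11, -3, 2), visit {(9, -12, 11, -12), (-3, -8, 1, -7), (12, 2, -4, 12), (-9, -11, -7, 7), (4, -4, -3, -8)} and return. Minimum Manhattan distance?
170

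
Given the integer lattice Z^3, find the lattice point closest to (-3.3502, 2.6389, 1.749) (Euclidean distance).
(-3, 3, 2)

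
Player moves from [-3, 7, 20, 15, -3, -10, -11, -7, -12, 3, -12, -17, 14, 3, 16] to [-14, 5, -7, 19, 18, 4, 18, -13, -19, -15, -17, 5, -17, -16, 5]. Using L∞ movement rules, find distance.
31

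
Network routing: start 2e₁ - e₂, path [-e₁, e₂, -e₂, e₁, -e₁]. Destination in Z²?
(1, -1)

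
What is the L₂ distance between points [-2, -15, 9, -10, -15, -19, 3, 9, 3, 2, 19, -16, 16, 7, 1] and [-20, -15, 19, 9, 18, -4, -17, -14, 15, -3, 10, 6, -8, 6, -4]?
66.0606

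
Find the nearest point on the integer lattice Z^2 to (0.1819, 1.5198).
(0, 2)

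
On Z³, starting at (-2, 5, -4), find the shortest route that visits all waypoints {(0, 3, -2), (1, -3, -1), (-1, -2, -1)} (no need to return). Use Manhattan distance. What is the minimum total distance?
16
(one optimal route: (-2, 5, -4) → (0, 3, -2) → (-1, -2, -1) → (1, -3, -1))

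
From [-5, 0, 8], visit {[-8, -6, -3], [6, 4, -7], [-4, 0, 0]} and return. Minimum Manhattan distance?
78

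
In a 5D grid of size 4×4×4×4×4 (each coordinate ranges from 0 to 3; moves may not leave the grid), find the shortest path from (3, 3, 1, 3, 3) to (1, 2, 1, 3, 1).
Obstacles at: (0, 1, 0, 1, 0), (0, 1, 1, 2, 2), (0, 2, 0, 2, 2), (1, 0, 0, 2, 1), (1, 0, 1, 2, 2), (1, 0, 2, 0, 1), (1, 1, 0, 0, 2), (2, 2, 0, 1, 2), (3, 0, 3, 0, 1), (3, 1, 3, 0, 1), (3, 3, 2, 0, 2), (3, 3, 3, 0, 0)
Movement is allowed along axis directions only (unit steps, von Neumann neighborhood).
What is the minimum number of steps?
5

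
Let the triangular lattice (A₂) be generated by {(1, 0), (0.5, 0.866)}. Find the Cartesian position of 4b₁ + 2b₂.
(5, 1.732)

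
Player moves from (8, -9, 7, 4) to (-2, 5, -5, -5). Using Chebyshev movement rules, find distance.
14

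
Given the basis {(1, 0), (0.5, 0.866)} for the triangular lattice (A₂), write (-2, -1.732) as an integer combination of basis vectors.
-b₁ - 2b₂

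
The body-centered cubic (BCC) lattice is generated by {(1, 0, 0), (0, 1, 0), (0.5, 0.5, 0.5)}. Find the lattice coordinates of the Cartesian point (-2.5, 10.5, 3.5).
-6b₁ + 7b₂ + 7b₃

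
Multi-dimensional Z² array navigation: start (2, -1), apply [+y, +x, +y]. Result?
(3, 1)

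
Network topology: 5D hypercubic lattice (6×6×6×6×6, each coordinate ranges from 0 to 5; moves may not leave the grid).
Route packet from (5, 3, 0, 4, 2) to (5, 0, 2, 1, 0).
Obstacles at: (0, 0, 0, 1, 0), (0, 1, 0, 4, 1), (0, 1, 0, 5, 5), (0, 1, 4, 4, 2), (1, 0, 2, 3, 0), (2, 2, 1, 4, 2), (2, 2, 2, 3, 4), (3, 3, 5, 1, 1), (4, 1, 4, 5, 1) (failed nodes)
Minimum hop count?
10
(one shortest path: (5, 3, 0, 4, 2) → (5, 2, 0, 4, 2) → (5, 1, 0, 4, 2) → (5, 0, 0, 4, 2) → (5, 0, 1, 4, 2) → (5, 0, 2, 4, 2) → (5, 0, 2, 3, 2) → (5, 0, 2, 2, 2) → (5, 0, 2, 1, 2) → (5, 0, 2, 1, 1) → (5, 0, 2, 1, 0))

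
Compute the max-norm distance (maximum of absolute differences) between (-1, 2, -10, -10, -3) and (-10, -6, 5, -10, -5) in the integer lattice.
15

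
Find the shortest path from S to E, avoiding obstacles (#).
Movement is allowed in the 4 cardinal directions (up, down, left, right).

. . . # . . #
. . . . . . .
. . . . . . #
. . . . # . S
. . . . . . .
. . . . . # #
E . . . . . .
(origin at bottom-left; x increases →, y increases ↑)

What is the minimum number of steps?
9
(one shortest path: (6, 3) → (5, 3) → (5, 2) → (4, 2) → (3, 2) → (2, 2) → (1, 2) → (0, 2) → (0, 1) → (0, 0))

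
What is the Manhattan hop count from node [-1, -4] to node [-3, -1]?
5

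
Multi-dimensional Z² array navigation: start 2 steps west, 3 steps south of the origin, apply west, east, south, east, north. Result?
(-1, -3)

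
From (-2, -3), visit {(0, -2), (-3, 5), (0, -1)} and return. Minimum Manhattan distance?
22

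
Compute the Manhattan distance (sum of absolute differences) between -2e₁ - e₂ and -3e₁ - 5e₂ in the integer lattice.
5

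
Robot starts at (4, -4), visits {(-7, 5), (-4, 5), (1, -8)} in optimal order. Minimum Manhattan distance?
28
(one optimal route: (4, -4) → (1, -8) → (-4, 5) → (-7, 5))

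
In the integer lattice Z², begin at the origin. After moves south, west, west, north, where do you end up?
(-2, 0)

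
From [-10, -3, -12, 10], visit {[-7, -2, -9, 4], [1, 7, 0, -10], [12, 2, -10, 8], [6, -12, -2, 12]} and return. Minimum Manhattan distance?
164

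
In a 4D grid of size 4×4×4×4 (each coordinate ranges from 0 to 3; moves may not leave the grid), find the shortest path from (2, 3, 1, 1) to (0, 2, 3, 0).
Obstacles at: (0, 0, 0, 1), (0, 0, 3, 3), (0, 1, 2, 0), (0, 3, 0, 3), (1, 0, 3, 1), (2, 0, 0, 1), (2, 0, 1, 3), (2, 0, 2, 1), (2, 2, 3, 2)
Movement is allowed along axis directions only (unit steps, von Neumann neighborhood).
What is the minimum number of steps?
6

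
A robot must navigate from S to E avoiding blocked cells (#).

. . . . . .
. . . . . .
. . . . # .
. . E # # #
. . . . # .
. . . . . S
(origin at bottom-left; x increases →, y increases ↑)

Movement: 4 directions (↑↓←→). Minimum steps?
5
(one shortest path: (5, 0) → (4, 0) → (3, 0) → (2, 0) → (2, 1) → (2, 2))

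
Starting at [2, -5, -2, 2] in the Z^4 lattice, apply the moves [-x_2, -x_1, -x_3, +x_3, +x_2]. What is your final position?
(1, -5, -2, 2)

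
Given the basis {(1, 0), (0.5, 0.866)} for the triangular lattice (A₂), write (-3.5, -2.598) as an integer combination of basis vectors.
-2b₁ - 3b₂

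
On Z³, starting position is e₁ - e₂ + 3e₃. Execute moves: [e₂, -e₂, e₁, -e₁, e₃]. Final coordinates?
(1, -1, 4)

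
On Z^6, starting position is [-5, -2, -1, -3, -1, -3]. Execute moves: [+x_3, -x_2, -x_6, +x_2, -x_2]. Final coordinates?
(-5, -3, 0, -3, -1, -4)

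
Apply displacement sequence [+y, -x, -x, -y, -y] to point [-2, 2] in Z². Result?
(-4, 1)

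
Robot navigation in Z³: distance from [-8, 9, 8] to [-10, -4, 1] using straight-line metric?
14.8997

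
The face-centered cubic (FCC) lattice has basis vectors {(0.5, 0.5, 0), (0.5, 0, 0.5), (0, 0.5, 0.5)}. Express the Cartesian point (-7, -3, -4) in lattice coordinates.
-6b₁ - 8b₂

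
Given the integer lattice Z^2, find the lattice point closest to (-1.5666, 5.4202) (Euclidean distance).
(-2, 5)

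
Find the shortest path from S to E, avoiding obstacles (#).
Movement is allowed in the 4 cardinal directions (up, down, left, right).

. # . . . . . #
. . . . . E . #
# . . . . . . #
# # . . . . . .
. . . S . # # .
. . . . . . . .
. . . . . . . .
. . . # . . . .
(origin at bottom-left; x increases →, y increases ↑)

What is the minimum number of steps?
5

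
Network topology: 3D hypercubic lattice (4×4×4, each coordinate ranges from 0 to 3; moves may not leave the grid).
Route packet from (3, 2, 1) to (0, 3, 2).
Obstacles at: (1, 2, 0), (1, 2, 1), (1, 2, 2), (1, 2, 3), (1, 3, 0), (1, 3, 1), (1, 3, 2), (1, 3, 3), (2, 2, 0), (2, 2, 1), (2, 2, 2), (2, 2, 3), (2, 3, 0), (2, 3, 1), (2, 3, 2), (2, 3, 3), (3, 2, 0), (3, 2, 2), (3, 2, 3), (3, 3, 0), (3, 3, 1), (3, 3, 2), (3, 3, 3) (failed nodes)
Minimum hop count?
7
(one shortest path: (3, 2, 1) → (3, 1, 1) → (2, 1, 1) → (1, 1, 1) → (0, 1, 1) → (0, 2, 1) → (0, 3, 1) → (0, 3, 2))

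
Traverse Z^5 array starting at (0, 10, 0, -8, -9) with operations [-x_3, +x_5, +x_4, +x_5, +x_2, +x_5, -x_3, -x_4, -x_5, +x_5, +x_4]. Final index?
(0, 11, -2, -7, -6)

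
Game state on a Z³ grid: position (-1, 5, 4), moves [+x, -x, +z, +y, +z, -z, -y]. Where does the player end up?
(-1, 5, 5)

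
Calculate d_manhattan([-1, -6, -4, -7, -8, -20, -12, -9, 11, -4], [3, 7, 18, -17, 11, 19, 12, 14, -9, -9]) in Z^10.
179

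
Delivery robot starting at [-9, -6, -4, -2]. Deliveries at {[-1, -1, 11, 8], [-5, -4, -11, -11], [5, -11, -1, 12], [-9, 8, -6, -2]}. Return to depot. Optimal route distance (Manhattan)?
162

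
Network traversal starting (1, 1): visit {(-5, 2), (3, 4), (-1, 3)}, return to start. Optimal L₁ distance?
22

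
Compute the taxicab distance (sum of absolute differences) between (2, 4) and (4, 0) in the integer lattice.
6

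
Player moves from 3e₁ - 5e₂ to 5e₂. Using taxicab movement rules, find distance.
13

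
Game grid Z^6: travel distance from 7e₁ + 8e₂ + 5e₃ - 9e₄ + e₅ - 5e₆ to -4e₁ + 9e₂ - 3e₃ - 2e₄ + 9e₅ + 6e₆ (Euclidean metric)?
20.4939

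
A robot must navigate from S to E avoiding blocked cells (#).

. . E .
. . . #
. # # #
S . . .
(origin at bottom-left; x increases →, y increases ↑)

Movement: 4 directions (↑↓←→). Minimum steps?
5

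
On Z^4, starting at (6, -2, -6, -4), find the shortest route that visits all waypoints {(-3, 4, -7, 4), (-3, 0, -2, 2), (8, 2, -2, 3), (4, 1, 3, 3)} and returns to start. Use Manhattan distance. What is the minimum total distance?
76
(one optimal route: (6, -2, -6, -4) → (-3, 4, -7, 4) → (-3, 0, -2, 2) → (4, 1, 3, 3) → (8, 2, -2, 3) → (6, -2, -6, -4))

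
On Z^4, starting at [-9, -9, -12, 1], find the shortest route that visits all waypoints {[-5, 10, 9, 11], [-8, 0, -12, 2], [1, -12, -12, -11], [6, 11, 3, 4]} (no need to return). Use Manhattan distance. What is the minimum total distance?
126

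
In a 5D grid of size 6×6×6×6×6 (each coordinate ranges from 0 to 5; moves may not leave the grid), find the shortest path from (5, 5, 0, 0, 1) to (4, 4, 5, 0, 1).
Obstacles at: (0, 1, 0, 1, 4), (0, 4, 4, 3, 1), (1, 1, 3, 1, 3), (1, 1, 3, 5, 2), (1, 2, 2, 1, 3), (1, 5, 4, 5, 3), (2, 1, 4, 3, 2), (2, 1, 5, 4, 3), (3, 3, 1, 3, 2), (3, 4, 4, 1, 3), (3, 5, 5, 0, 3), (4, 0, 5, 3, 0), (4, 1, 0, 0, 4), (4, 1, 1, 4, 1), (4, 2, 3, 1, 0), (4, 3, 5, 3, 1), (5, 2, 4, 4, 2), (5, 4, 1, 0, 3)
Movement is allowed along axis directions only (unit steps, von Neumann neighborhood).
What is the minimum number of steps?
7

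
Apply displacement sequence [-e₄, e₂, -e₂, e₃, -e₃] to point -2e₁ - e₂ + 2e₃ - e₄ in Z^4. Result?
(-2, -1, 2, -2)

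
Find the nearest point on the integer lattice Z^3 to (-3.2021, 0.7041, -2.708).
(-3, 1, -3)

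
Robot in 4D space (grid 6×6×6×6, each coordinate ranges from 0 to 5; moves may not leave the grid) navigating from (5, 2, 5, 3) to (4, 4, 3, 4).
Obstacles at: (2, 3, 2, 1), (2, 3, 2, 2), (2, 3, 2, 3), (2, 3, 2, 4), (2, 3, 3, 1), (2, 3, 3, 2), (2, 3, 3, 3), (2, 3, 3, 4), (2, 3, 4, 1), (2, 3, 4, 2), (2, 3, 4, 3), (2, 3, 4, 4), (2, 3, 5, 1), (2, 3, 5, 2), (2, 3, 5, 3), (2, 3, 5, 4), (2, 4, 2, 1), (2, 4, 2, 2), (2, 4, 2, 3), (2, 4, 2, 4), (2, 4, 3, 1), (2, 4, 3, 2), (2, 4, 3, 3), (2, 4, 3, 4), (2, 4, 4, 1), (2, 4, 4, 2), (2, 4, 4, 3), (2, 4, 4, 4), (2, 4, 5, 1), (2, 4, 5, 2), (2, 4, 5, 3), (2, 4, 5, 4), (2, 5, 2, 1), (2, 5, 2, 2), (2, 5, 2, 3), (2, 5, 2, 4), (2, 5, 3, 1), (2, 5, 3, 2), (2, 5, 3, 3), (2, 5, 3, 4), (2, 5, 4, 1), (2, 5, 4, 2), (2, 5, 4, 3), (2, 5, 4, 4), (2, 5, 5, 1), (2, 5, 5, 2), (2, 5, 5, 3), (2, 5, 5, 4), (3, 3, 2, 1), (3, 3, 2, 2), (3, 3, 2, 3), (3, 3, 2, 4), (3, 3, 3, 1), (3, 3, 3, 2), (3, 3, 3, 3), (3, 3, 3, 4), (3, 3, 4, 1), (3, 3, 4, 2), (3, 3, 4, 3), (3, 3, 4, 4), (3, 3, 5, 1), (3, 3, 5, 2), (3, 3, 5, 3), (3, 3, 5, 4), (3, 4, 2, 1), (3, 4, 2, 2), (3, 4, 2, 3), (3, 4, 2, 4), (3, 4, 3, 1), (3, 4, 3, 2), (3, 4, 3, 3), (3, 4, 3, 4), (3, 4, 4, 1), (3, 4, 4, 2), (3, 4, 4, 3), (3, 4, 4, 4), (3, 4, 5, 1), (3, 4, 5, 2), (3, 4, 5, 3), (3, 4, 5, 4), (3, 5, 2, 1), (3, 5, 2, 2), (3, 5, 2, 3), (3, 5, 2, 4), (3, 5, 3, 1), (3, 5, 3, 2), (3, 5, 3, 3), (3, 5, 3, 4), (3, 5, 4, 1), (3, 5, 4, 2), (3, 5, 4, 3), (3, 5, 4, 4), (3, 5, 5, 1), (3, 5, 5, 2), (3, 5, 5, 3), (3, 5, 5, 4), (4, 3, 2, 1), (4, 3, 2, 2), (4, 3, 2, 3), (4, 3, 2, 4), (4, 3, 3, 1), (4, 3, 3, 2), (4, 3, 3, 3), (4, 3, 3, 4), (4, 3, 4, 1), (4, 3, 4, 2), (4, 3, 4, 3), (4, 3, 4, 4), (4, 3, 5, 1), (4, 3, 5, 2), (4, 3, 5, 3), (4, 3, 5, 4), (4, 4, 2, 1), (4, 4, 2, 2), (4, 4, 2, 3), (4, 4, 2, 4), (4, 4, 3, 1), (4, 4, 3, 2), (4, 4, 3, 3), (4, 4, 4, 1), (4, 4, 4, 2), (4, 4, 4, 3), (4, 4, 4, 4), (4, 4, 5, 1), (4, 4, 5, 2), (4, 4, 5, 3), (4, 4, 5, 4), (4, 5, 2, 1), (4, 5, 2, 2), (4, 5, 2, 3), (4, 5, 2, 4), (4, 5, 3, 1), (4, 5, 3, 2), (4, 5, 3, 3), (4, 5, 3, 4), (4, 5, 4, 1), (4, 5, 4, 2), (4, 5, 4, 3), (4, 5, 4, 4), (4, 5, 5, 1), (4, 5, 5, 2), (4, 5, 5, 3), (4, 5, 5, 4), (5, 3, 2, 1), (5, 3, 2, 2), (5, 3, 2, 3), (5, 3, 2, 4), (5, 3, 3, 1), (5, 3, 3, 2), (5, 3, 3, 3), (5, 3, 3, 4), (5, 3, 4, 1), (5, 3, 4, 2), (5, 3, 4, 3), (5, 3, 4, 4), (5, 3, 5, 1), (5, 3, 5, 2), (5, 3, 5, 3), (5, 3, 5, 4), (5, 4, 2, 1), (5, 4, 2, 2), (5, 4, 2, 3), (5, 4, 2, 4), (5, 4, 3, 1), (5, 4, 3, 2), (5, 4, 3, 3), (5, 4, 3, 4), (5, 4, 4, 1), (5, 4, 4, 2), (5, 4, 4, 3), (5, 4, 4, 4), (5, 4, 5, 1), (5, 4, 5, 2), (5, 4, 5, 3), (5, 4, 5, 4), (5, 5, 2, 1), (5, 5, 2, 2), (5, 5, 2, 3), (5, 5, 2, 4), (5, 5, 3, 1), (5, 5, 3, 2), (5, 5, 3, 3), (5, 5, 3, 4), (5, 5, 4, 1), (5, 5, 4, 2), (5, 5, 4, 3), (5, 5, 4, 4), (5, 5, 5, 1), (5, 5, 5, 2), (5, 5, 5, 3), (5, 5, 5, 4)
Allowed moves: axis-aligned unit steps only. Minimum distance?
8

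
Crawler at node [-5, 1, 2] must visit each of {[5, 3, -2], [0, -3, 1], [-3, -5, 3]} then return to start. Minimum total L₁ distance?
46
(one optimal route: (-5, 1, 2) → (5, 3, -2) → (0, -3, 1) → (-3, -5, 3) → (-5, 1, 2))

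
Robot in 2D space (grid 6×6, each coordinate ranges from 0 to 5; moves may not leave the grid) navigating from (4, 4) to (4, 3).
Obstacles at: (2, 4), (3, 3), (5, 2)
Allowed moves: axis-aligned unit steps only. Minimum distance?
1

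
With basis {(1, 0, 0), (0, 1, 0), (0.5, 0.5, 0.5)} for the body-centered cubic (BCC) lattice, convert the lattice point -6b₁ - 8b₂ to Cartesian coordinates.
(-6, -8, 0)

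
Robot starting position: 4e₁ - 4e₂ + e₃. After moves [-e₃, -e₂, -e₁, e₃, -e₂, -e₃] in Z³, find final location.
(3, -6, 0)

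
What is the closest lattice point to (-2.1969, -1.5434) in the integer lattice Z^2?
(-2, -2)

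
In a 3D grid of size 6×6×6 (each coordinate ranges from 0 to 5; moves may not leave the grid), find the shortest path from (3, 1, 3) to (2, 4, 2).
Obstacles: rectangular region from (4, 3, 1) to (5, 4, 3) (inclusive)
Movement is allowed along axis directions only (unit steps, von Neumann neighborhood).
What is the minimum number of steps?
5
(one shortest path: (3, 1, 3) → (2, 1, 3) → (2, 2, 3) → (2, 3, 3) → (2, 4, 3) → (2, 4, 2))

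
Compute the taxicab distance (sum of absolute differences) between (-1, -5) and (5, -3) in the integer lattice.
8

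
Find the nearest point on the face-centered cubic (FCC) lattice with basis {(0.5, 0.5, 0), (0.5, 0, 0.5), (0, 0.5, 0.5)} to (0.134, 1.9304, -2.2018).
(0, 2, -2)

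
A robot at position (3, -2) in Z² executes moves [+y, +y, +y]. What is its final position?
(3, 1)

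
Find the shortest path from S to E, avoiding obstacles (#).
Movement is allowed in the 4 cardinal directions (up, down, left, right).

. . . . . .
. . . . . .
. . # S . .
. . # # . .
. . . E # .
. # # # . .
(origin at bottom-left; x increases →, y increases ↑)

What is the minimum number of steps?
8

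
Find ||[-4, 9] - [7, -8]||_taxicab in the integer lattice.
28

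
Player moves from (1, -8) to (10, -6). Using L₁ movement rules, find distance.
11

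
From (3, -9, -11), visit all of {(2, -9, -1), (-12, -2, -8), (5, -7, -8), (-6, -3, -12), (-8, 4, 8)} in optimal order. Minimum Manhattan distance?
79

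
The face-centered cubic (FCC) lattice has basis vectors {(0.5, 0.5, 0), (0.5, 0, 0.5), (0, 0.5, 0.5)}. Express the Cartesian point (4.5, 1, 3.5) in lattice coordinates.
2b₁ + 7b₂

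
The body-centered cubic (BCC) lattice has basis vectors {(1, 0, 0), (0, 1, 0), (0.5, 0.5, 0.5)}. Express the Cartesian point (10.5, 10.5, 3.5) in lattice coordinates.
7b₁ + 7b₂ + 7b₃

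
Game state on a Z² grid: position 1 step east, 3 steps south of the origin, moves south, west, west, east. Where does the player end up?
(0, -4)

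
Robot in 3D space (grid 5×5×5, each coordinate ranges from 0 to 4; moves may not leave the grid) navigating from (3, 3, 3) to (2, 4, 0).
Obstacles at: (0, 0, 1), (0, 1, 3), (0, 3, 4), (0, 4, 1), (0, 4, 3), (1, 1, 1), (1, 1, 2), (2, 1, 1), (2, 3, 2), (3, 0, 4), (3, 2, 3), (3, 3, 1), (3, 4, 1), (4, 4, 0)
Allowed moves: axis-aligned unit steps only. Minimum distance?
5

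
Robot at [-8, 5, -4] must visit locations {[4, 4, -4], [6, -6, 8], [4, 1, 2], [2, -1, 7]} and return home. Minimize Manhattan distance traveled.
74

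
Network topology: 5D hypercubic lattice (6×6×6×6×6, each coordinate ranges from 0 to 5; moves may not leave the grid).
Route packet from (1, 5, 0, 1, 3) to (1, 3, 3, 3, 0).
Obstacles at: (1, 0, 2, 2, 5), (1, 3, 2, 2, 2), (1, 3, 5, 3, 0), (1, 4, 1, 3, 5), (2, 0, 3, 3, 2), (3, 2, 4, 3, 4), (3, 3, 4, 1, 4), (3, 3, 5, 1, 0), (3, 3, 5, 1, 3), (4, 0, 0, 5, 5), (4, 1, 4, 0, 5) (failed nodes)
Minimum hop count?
10
(one shortest path: (1, 5, 0, 1, 3) → (1, 4, 0, 1, 3) → (1, 3, 0, 1, 3) → (1, 3, 1, 1, 3) → (1, 3, 2, 1, 3) → (1, 3, 3, 1, 3) → (1, 3, 3, 2, 3) → (1, 3, 3, 3, 3) → (1, 3, 3, 3, 2) → (1, 3, 3, 3, 1) → (1, 3, 3, 3, 0))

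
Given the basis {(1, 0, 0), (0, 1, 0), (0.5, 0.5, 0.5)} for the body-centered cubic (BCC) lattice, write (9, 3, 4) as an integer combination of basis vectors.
5b₁ - b₂ + 8b₃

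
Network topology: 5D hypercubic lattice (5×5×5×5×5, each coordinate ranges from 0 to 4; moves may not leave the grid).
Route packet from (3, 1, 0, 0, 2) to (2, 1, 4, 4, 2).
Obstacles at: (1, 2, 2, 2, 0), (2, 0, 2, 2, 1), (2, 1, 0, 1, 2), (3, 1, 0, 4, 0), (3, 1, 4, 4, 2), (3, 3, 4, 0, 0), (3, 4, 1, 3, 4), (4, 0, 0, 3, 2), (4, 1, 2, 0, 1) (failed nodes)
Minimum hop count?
9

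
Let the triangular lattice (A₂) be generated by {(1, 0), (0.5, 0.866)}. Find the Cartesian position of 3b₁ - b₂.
(2.5, -0.866)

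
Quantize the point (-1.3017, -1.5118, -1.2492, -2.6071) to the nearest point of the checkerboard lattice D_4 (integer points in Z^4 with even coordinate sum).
(-1, -1, -1, -3)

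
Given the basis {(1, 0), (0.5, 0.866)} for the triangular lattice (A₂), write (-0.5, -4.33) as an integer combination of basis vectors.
2b₁ - 5b₂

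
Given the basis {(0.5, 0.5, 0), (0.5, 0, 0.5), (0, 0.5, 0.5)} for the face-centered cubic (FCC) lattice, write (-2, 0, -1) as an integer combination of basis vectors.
-b₁ - 3b₂ + b₃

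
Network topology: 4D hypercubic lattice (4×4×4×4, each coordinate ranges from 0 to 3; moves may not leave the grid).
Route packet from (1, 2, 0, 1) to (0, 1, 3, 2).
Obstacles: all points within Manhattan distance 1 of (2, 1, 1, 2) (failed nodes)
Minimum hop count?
6
(one shortest path: (1, 2, 0, 1) → (0, 2, 0, 1) → (0, 1, 0, 1) → (0, 1, 1, 1) → (0, 1, 2, 1) → (0, 1, 3, 1) → (0, 1, 3, 2))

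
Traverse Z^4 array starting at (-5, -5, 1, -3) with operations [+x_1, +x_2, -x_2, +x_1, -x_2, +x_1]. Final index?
(-2, -6, 1, -3)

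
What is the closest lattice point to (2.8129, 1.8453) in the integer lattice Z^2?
(3, 2)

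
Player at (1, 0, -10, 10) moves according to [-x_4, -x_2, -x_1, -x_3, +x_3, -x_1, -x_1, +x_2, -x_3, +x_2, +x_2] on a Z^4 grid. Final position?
(-2, 2, -11, 9)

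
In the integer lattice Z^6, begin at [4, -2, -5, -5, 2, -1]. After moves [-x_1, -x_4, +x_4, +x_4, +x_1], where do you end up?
(4, -2, -5, -4, 2, -1)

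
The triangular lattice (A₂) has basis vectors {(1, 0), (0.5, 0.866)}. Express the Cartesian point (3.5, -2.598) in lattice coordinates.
5b₁ - 3b₂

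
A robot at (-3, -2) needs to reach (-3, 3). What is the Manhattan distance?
5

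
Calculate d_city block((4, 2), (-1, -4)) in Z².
11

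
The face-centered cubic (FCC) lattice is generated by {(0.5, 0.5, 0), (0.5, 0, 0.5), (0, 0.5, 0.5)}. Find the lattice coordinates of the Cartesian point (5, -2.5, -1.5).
4b₁ + 6b₂ - 9b₃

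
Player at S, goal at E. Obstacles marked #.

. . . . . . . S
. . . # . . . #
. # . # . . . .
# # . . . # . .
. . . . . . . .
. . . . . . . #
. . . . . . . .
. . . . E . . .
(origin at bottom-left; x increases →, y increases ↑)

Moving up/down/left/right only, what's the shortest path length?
10
(one shortest path: (7, 7) → (6, 7) → (5, 7) → (4, 7) → (4, 6) → (4, 5) → (4, 4) → (4, 3) → (4, 2) → (4, 1) → (4, 0))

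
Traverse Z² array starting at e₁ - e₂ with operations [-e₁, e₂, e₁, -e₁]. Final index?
(0, 0)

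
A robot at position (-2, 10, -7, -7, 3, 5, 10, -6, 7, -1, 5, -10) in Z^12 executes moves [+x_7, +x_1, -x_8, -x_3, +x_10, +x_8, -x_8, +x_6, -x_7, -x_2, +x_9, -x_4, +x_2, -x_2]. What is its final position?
(-1, 9, -8, -8, 3, 6, 10, -7, 8, 0, 5, -10)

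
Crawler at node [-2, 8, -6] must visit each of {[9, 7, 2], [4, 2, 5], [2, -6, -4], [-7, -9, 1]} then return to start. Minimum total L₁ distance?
96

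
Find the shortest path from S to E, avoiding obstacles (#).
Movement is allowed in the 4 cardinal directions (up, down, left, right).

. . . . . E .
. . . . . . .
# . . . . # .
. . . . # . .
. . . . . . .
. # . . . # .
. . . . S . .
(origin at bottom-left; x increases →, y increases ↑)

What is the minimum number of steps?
9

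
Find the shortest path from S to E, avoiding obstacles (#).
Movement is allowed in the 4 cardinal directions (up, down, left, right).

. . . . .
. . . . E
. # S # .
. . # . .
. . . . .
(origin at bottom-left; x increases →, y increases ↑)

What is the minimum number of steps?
3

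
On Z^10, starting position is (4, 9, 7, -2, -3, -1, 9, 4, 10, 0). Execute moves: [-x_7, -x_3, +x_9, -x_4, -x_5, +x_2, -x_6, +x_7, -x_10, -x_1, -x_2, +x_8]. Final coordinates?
(3, 9, 6, -3, -4, -2, 9, 5, 11, -1)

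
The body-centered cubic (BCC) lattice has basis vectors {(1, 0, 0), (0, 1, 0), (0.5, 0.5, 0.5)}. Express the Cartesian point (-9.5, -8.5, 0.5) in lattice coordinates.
-10b₁ - 9b₂ + b₃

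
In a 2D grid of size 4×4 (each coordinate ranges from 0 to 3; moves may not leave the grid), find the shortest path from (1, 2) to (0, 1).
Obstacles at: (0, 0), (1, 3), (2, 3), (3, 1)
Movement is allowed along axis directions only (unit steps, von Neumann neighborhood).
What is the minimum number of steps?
2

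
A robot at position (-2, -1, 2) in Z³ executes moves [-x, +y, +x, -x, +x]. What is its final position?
(-2, 0, 2)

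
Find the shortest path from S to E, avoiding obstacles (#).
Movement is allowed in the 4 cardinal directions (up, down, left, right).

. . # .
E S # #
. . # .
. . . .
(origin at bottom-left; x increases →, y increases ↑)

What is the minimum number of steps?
1
(one shortest path: (1, 2) → (0, 2))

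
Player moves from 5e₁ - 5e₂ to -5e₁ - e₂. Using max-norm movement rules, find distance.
10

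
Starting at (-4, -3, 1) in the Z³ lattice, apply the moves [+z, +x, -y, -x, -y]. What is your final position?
(-4, -5, 2)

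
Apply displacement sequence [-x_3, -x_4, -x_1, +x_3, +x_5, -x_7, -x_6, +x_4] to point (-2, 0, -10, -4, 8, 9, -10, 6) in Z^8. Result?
(-3, 0, -10, -4, 9, 8, -11, 6)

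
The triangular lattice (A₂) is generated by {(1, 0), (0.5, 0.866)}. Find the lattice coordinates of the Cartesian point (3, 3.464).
b₁ + 4b₂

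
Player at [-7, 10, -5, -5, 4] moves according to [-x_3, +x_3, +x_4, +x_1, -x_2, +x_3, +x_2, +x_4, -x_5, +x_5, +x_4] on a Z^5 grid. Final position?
(-6, 10, -4, -2, 4)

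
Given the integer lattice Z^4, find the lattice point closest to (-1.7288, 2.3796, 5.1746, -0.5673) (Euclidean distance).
(-2, 2, 5, -1)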